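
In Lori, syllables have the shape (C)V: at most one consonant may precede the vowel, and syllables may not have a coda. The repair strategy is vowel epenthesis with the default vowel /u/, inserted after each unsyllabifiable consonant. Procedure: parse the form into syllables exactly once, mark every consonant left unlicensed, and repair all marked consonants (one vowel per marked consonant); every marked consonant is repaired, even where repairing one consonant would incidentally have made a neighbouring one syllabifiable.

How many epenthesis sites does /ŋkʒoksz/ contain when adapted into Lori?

The unsyllabifiable consonants are /ŋ/, /k/, /k/, /s/, /z/; each receives one epenthetic vowel.

5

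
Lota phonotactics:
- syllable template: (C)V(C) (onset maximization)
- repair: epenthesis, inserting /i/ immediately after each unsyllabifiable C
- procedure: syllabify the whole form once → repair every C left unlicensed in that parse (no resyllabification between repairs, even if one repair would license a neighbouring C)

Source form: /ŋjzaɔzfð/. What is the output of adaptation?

ŋijizaɔzfiði

Syllabifying with onset maximization leaves /ŋ/, /j/, /f/, /ð/ stranded (at most one coda consonant is licensed; onsets are limited to one consonant).
Each unlicensed consonant becomes the onset of a new syllable: /ŋ/ → /ŋi/, /j/ → /ji/, /f/ → /fi/, /ð/ → /ði/.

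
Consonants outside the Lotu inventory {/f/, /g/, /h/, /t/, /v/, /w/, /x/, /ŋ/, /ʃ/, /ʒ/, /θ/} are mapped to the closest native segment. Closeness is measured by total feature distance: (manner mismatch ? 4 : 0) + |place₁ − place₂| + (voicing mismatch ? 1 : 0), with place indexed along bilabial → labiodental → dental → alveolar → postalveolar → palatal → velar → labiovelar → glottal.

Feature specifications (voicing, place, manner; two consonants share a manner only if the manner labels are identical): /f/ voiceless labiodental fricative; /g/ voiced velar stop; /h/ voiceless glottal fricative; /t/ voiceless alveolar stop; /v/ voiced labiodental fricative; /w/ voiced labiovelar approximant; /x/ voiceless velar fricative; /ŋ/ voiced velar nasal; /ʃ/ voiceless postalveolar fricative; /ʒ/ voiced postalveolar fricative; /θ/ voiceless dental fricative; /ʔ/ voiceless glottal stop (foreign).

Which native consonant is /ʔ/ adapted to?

/g/ is closest: same manner (stop), place distance 2 (glottal→velar), voicing differs (+1); total 3. Next closest is /h/ at distance 4.

g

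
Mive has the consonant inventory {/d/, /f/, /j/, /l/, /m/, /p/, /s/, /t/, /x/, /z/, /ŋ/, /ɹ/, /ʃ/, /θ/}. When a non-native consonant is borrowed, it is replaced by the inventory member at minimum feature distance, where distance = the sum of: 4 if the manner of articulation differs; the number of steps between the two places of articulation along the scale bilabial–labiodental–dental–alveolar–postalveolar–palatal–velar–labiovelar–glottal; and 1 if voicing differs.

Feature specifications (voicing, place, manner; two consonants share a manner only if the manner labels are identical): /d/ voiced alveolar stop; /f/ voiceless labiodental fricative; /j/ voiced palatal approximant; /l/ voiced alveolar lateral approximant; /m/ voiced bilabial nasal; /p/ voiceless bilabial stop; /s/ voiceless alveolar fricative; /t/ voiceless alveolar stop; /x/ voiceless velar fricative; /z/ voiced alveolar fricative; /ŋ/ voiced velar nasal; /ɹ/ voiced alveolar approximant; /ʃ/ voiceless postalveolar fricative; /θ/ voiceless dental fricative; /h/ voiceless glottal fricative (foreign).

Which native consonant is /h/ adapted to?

/x/ is closest: same manner (fricative), place distance 2 (glottal→velar), same voicing; total 2. Next closest is /ʃ/ at distance 4.

x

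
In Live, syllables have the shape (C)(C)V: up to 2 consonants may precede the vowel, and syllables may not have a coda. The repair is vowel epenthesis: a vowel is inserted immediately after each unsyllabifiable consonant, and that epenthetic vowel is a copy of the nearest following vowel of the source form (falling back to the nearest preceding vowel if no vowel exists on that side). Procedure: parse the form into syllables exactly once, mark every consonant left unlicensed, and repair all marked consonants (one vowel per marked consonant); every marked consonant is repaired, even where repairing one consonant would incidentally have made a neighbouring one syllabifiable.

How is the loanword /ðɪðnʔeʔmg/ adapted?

Syllabifying with onset maximization leaves /ð/, /ʔ/, /m/, /g/ stranded (no codas are permitted; onsets may contain at most 2 consonants).
Epenthesis after each stranded consonant: /ð/ → /ðe/, /ʔ/ → /ʔe/, /m/ → /me/, /g/ → /ge/.

ðɪðenʔeʔemege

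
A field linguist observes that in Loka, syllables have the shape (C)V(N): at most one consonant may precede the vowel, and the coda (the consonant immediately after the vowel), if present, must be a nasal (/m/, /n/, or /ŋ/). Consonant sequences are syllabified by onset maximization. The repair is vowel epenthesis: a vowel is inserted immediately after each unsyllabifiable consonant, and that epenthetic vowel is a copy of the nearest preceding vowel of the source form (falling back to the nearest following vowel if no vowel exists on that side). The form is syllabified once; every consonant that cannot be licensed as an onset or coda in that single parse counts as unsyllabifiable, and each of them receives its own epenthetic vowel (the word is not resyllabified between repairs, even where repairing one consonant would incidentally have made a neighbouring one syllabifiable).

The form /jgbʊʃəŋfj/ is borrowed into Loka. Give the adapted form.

Under (C)V(N), the unsyllabifiable consonants are /j/, /g/, /f/, /j/ (only a nasal (/m/, /n/, or /ŋ/) is licensed in coda position; onsets are limited to one consonant).
Each unlicensed consonant becomes the onset of a new syllable: /j/ → /jʊ/, /g/ → /gʊ/, /f/ → /fə/, /j/ → /jə/.

jʊgʊbʊʃəŋfəjə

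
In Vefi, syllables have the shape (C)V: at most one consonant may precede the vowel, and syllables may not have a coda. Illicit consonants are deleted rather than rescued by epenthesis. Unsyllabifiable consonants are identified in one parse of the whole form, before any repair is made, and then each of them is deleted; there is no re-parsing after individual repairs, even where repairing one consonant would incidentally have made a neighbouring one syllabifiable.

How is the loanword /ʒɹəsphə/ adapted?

ɹəhə

Under (C)V, the unsyllabifiable consonants are /ʒ/, /s/, /p/ (no codas are permitted; onsets are limited to one consonant).
Each unlicensed consonant is deleted: /ʒ/, /s/, /p/.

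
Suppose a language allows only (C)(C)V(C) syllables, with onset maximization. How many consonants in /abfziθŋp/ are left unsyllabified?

2

Syllabifying with onset maximization leaves /ŋ/, /p/ stranded (at most one coda consonant is licensed; onsets may contain at most 2 consonants).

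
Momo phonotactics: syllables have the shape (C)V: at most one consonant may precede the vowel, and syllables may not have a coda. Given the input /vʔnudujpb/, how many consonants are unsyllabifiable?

5

The consonants /v/, /ʔ/, /j/, /p/, /b/ cannot be parsed into a legal (C)V syllable (no codas are permitted; onsets are limited to one consonant).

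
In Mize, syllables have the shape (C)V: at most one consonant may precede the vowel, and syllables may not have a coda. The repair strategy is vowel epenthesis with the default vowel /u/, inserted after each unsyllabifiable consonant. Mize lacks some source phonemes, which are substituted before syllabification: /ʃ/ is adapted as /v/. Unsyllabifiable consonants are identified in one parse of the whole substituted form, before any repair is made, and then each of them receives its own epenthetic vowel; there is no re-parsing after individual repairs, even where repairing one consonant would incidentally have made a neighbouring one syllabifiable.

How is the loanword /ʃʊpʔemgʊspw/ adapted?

Substitution: /ʃ/ → /v/, giving /vʊpʔemgʊspw/.
The consonants /p/, /m/, /s/, /p/, /w/ cannot be parsed into a legal (C)V syllable (no codas are permitted; onsets are limited to one consonant).
Epenthesis after each stranded consonant: /p/ → /pu/, /m/ → /mu/, /s/ → /su/, /p/ → /pu/, /w/ → /wu/.

vʊpuʔemugʊsupuwu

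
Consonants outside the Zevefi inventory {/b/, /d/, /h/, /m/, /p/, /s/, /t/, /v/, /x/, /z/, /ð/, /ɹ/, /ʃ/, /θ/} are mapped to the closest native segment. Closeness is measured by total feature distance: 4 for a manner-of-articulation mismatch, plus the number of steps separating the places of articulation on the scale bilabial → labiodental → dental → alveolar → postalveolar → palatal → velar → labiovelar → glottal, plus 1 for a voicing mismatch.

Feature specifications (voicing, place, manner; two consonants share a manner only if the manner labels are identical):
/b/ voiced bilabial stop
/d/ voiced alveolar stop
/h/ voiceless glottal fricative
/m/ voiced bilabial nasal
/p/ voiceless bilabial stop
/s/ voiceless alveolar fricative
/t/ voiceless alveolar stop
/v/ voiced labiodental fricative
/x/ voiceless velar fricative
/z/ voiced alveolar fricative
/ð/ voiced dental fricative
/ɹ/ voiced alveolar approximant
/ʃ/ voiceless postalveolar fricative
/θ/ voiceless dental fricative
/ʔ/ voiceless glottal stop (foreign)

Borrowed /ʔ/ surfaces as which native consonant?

h

/h/ is closest: manner differs (stop→fricative, +4), place distance 0 (glottal→glottal), same voicing; total 4. Next closest is /t/ at distance 5.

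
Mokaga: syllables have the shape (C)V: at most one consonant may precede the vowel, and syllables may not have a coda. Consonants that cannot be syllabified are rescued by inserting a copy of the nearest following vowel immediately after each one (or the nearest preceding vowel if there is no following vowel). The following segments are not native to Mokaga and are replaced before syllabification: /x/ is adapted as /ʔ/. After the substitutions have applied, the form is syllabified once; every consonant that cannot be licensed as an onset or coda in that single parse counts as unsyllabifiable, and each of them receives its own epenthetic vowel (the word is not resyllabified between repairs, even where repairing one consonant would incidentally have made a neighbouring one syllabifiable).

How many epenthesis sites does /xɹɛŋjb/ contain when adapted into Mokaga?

4

After substitution the input is /ʔɹɛŋjb/.
The unsyllabifiable consonants are /ʔ/, /ŋ/, /j/, /b/; each receives one epenthetic vowel.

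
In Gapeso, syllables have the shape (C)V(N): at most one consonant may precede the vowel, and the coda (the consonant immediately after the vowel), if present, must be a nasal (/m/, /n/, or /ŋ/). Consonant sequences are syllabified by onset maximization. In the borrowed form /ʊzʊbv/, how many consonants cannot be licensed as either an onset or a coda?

2

Under (C)V(N), the unsyllabifiable consonants are /b/, /v/ (only a nasal (/m/, /n/, or /ŋ/) is licensed in coda position; onsets are limited to one consonant).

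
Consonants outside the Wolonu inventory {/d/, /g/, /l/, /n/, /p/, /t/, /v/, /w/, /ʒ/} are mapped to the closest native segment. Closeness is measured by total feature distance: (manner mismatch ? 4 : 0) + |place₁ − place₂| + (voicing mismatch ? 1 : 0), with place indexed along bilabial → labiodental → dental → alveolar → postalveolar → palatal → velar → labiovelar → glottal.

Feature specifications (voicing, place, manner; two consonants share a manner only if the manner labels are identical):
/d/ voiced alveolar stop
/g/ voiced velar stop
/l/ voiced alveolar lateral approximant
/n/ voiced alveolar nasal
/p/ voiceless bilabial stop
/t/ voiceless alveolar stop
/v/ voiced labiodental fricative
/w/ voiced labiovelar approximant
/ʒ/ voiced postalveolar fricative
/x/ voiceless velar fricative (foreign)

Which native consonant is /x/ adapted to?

/ʒ/ is closest: same manner (fricative), place distance 2 (velar→postalveolar), voicing differs (+1); total 3. Next closest is /g/ at distance 5.

ʒ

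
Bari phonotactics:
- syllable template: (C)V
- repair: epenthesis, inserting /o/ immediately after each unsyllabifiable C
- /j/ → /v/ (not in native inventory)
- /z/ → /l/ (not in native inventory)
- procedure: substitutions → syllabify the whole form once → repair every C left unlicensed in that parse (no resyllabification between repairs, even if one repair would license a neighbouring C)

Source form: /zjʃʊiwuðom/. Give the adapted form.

lovoʃʊiwuðomo

Substitution: /z/ → /l/, /j/ → /v/, giving /lvʃʊiwuðom/.
The consonants /l/, /v/, /m/ cannot be parsed into a legal (C)V syllable (no codas are permitted; onsets are limited to one consonant).
Inserting the epenthetic vowel yields /l/ → /lo/, /v/ → /vo/, /m/ → /mo/.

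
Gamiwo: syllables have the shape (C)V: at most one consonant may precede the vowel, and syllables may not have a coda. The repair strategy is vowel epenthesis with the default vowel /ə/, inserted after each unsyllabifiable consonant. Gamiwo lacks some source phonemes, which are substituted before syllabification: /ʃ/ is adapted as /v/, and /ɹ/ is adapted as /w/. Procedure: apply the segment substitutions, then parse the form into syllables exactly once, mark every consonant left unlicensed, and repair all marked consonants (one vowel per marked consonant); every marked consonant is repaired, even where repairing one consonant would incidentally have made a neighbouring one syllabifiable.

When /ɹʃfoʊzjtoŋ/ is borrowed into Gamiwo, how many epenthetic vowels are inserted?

After substitution the input is /wvfoʊzjtoŋ/.
The unsyllabifiable consonants are /w/, /v/, /z/, /j/, /ŋ/; each receives one epenthetic vowel.

5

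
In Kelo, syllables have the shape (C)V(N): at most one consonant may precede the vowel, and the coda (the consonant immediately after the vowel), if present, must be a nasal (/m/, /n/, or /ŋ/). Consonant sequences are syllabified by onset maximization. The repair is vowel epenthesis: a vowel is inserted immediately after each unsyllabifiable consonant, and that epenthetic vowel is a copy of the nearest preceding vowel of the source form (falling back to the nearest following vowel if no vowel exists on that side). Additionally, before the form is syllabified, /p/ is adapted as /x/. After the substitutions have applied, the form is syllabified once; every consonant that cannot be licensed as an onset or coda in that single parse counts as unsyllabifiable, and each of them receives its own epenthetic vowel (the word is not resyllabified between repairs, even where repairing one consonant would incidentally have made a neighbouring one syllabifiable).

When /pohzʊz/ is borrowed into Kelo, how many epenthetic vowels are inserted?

2

After substitution the input is /xohzʊz/.
The unsyllabifiable consonants are /h/, /z/; each receives one epenthetic vowel.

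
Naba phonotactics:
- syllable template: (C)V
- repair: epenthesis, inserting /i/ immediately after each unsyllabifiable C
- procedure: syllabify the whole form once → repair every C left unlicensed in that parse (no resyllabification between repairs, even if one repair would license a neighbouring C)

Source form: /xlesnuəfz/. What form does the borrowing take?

xilesinuəfizi

Syllabifying with onset maximization leaves /x/, /s/, /f/, /z/ stranded (no codas are permitted; onsets are limited to one consonant).
Each unlicensed consonant becomes the onset of a new syllable: /x/ → /xi/, /s/ → /si/, /f/ → /fi/, /z/ → /zi/.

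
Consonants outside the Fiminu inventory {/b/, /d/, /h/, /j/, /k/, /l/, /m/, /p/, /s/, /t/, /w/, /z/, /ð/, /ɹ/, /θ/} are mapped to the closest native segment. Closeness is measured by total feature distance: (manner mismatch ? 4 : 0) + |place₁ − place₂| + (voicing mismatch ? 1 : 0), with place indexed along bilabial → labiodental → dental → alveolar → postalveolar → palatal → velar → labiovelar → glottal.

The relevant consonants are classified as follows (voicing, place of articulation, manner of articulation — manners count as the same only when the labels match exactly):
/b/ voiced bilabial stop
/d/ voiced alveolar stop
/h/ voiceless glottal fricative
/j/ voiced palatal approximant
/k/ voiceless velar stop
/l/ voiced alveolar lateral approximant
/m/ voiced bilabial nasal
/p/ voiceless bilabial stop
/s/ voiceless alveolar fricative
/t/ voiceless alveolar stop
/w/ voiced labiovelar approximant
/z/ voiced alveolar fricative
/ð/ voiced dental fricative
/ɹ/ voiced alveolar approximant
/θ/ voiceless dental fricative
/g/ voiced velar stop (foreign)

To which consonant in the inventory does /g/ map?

k

/k/ is closest: same manner (stop), place distance 0 (velar→velar), voicing differs (+1); total 1. Next closest is /d/ at distance 3.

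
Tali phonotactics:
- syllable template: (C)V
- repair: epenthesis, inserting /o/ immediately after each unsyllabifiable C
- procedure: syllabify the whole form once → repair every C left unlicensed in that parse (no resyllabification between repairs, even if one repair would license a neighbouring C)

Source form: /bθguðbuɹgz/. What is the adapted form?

Syllabifying with onset maximization leaves /b/, /θ/, /ð/, /ɹ/, /g/, /z/ stranded (no codas are permitted; onsets are limited to one consonant).
Each unlicensed consonant becomes the onset of a new syllable: /b/ → /bo/, /θ/ → /θo/, /ð/ → /ðo/, /ɹ/ → /ɹo/, /g/ → /go/, /z/ → /zo/.

boθoguðobuɹogozo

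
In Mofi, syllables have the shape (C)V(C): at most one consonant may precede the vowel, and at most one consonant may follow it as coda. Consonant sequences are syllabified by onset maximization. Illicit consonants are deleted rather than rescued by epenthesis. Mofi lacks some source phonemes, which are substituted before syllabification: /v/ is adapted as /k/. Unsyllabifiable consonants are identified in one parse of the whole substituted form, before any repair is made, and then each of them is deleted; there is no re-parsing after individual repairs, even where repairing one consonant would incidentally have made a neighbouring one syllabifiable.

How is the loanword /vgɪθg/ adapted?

gɪθ

Substitution: /v/ → /k/, giving /kgɪθg/.
Syllabifying with onset maximization leaves /k/, /g/ stranded (at most one coda consonant is licensed; onsets are limited to one consonant).
Deletion applies to /k/, /g/.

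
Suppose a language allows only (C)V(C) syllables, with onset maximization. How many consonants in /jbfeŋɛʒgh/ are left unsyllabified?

Under (C)V(C), the unsyllabifiable consonants are /j/, /b/, /g/, /h/ (at most one coda consonant is licensed; onsets are limited to one consonant).

4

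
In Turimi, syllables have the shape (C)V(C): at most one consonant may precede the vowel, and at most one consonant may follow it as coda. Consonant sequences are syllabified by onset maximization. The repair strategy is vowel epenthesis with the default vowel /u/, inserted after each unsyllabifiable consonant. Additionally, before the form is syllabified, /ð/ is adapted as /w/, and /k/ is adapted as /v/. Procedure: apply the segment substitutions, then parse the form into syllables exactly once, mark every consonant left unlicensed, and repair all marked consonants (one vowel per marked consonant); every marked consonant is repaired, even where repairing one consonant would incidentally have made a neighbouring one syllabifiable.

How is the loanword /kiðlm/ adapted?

Substitution: /k/ → /v/, /ð/ → /w/, giving /viwlm/.
Syllabifying with onset maximization leaves /l/, /m/ stranded (at most one coda consonant is licensed; onsets are limited to one consonant).
Epenthesis after each stranded consonant: /l/ → /lu/, /m/ → /mu/.

viwlumu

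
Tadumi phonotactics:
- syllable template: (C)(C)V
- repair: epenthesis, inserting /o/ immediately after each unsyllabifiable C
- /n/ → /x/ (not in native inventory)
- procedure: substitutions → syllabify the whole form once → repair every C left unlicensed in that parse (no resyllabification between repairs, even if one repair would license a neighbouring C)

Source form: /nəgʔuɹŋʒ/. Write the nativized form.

xəgʔuɹoŋoʒo

Substitution: /n/ → /x/, giving /xəgʔuɹŋʒ/.
Under (C)(C)V, the unsyllabifiable consonants are /ɹ/, /ŋ/, /ʒ/ (no codas are permitted; onsets may contain at most 2 consonants).
Inserting the epenthetic vowel yields /ɹ/ → /ɹo/, /ŋ/ → /ŋo/, /ʒ/ → /ʒo/.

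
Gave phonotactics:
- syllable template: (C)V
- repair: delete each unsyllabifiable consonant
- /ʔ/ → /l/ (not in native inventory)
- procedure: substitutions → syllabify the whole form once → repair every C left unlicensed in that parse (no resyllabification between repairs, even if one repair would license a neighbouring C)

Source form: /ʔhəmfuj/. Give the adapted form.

Substitution: /ʔ/ → /l/, giving /lhəmfuj/.
Syllabifying with onset maximization leaves /l/, /m/, /j/ stranded (no codas are permitted; onsets are limited to one consonant).
Deleting the stranded consonants removes /l/, /m/, /j/.

həfu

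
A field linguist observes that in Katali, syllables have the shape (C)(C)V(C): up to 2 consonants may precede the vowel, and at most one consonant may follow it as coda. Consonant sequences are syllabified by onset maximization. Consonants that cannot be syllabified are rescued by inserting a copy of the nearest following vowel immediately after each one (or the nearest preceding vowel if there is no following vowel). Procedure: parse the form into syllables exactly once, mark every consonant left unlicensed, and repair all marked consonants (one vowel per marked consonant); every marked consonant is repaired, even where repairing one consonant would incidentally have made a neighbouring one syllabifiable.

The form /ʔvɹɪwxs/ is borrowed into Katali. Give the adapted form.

ʔɪvɹɪwxɪsɪ

The consonants /ʔ/, /x/, /s/ cannot be parsed into a legal (C)(C)V(C) syllable (at most one coda consonant is licensed; onsets may contain at most 2 consonants).
Epenthesis after each stranded consonant: /ʔ/ → /ʔɪ/, /x/ → /xɪ/, /s/ → /sɪ/.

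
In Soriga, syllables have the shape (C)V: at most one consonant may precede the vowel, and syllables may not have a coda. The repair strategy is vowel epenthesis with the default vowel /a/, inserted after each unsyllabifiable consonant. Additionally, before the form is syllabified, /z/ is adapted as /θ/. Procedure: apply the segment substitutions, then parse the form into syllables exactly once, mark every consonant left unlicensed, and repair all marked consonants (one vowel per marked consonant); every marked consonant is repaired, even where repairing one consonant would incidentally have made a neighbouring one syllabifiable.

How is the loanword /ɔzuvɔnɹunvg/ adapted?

ɔθuvɔnaɹunavaga

Substitution: /z/ → /θ/, giving /ɔθuvɔnɹunvg/.
The consonants /n/, /n/, /v/, /g/ cannot be parsed into a legal (C)V syllable (no codas are permitted; onsets are limited to one consonant).
Inserting the epenthetic vowel yields /n/ → /na/, /n/ → /na/, /v/ → /va/, /g/ → /ga/.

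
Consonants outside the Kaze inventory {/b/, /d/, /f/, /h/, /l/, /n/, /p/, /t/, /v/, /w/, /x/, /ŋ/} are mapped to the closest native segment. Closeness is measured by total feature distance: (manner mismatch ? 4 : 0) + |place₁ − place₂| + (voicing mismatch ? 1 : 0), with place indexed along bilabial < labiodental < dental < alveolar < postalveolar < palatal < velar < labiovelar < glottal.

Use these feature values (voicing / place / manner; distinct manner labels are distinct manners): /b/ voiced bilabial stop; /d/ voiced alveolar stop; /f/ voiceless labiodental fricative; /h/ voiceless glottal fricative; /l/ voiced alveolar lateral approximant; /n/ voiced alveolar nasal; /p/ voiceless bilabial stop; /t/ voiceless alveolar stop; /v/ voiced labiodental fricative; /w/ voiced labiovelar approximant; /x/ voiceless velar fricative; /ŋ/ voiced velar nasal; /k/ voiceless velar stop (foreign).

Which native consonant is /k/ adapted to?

/t/ is closest: same manner (stop), place distance 3 (velar→alveolar), same voicing; total 3. Next closest is /d/ at distance 4.

t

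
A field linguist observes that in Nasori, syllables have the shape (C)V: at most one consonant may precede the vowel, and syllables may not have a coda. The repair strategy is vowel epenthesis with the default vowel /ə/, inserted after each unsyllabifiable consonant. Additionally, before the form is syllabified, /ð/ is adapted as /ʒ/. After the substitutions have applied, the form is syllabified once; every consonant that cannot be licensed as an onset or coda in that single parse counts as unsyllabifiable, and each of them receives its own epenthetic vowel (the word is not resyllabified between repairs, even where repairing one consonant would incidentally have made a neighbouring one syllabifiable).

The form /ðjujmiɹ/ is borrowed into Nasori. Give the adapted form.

ʒəjujəmiɹə

Substitution: /ð/ → /ʒ/, giving /ʒjujmiɹ/.
Syllabifying with onset maximization leaves /ʒ/, /j/, /ɹ/ stranded (no codas are permitted; onsets are limited to one consonant).
Each unlicensed consonant becomes the onset of a new syllable: /ʒ/ → /ʒə/, /j/ → /jə/, /ɹ/ → /ɹə/.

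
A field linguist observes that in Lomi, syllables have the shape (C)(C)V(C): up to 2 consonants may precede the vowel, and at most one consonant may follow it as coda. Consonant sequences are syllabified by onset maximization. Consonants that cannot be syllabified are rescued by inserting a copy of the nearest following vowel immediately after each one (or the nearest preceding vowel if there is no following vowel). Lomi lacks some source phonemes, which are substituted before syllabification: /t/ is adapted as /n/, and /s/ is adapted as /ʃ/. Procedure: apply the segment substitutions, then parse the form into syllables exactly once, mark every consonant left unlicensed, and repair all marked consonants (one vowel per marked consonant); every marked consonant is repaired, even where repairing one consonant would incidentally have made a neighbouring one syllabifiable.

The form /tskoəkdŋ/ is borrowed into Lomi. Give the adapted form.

Substitution: /t/ → /n/, /s/ → /ʃ/, giving /nʃkoəkdŋ/.
Under (C)(C)V(C), the unsyllabifiable consonants are /n/, /d/, /ŋ/ (at most one coda consonant is licensed; onsets may contain at most 2 consonants).
Epenthesis after each stranded consonant: /n/ → /no/, /d/ → /də/, /ŋ/ → /ŋə/.

noʃkoəkdəŋə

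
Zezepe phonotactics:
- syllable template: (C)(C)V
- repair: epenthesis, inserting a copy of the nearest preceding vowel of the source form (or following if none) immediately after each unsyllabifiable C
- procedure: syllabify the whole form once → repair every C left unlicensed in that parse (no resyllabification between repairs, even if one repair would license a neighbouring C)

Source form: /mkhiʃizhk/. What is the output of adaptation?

mikhiʃizihiki

Syllabifying with onset maximization leaves /m/, /z/, /h/, /k/ stranded (no codas are permitted; onsets may contain at most 2 consonants).
Epenthesis after each stranded consonant: /m/ → /mi/, /z/ → /zi/, /h/ → /hi/, /k/ → /ki/.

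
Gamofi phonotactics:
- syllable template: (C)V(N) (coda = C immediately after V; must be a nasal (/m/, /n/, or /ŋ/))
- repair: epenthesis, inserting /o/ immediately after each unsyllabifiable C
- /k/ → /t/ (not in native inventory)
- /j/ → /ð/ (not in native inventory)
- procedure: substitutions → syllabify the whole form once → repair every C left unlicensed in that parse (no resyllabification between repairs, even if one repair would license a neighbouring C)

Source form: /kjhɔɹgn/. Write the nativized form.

toðohɔɹogono

Substitution: /k/ → /t/, /j/ → /ð/, giving /tðhɔɹgn/.
Syllabifying with onset maximization leaves /t/, /ð/, /ɹ/, /g/, /n/ stranded (only a nasal (/m/, /n/, or /ŋ/) is licensed in coda position; onsets are limited to one consonant).
Inserting the epenthetic vowel yields /t/ → /to/, /ð/ → /ðo/, /ɹ/ → /ɹo/, /g/ → /go/, /n/ → /no/.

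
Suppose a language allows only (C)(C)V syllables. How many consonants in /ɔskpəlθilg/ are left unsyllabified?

3

The consonants /s/, /l/, /g/ cannot be parsed into a legal (C)(C)V syllable (no codas are permitted; onsets may contain at most 2 consonants).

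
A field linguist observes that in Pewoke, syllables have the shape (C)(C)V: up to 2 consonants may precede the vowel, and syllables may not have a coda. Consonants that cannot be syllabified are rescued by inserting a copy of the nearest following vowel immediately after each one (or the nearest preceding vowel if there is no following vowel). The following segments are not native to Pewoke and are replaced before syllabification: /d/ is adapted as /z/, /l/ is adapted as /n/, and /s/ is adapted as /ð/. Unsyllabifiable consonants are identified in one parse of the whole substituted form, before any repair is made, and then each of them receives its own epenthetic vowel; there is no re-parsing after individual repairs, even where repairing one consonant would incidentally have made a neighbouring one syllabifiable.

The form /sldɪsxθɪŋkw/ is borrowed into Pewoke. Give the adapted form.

ðɪnzɪðɪxθɪŋɪkɪwɪ

Substitution: /s/ → /ð/, /l/ → /n/, /d/ → /z/, giving /ðnzɪðxθɪŋkw/.
Syllabifying with onset maximization leaves /ð/, /ð/, /ŋ/, /k/, /w/ stranded (no codas are permitted; onsets may contain at most 2 consonants).
Inserting the epenthetic vowel yields /ð/ → /ðɪ/, /ð/ → /ðɪ/, /ŋ/ → /ŋɪ/, /k/ → /kɪ/, /w/ → /wɪ/.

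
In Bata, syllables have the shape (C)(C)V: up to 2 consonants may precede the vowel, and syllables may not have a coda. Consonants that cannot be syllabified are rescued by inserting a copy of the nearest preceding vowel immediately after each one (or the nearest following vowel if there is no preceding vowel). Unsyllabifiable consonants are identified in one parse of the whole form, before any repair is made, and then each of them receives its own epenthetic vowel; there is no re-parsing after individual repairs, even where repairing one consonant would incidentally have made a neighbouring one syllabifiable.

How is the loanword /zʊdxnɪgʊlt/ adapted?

The consonants /d/, /l/, /t/ cannot be parsed into a legal (C)(C)V syllable (no codas are permitted; onsets may contain at most 2 consonants).
Inserting the epenthetic vowel yields /d/ → /dʊ/, /l/ → /lʊ/, /t/ → /tʊ/.

zʊdʊxnɪgʊlʊtʊ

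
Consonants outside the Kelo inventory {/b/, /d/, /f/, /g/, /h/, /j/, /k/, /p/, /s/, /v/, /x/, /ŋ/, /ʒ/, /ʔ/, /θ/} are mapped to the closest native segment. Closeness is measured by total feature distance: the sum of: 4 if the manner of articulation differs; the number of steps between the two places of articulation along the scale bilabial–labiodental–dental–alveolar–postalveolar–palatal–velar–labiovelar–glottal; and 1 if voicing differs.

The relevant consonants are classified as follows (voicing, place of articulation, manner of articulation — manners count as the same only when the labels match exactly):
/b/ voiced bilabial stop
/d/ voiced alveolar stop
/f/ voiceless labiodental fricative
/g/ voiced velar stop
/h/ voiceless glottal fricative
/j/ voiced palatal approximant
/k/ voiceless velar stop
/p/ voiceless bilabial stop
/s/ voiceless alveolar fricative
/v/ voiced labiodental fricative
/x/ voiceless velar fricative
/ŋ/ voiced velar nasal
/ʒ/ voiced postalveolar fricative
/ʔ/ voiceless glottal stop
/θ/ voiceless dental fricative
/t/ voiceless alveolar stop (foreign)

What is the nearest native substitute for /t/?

d

/d/ is closest: same manner (stop), place distance 0 (alveolar→alveolar), voicing differs (+1); total 1. Next closest is /k/ at distance 3.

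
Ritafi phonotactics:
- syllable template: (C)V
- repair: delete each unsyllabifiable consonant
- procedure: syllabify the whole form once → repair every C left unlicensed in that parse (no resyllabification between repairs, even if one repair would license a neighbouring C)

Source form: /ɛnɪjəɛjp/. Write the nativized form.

ɛnɪjəɛ

Under (C)V, the unsyllabifiable consonants are /j/, /p/ (no codas are permitted; onsets are limited to one consonant).
Deletion applies to /j/, /p/.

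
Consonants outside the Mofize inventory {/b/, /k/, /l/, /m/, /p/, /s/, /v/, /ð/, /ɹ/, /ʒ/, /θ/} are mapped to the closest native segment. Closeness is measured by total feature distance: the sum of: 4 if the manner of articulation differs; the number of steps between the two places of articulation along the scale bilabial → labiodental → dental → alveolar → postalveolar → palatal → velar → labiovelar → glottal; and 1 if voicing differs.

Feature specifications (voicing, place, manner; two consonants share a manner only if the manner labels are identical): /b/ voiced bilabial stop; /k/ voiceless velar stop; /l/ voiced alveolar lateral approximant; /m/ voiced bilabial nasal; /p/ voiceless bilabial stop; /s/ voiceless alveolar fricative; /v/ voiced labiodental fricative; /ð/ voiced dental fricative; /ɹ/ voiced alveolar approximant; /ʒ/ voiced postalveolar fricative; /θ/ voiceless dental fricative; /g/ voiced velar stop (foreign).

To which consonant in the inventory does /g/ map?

/k/ is closest: same manner (stop), place distance 0 (velar→velar), voicing differs (+1); total 1. Next closest is /b/ at distance 6.

k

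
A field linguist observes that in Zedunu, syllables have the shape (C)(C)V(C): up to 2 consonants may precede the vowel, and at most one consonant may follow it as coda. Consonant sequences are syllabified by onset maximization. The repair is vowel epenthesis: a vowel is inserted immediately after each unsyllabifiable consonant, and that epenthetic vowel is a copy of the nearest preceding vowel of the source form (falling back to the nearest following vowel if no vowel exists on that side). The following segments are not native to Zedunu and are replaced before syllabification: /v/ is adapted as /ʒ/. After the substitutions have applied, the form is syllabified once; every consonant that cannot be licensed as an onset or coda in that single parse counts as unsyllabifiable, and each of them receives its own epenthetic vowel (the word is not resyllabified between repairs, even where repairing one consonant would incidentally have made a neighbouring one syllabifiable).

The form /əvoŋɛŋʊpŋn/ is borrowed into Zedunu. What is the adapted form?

əʒoŋɛŋʊpŋʊnʊ

Substitution: /v/ → /ʒ/, giving /əʒoŋɛŋʊpŋn/.
Syllabifying with onset maximization leaves /ŋ/, /n/ stranded (at most one coda consonant is licensed; onsets may contain at most 2 consonants).
Inserting the epenthetic vowel yields /ŋ/ → /ŋʊ/, /n/ → /nʊ/.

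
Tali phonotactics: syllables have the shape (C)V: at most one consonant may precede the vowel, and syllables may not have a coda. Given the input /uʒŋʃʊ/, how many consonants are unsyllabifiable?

2

The consonants /ʒ/, /ŋ/ cannot be parsed into a legal (C)V syllable (no codas are permitted; onsets are limited to one consonant).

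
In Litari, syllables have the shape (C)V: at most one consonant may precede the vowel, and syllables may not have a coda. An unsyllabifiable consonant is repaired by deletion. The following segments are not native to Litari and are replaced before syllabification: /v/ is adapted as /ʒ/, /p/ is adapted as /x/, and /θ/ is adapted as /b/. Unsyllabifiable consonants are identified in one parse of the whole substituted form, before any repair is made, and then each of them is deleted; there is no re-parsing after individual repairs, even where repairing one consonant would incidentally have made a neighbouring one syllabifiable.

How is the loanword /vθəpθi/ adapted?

Substitution: /v/ → /ʒ/, /θ/ → /b/, /p/ → /x/, giving /ʒbəxbi/.
Syllabifying with onset maximization leaves /ʒ/, /x/ stranded (no codas are permitted; onsets are limited to one consonant).
Deletion applies to /ʒ/, /x/.

bəbi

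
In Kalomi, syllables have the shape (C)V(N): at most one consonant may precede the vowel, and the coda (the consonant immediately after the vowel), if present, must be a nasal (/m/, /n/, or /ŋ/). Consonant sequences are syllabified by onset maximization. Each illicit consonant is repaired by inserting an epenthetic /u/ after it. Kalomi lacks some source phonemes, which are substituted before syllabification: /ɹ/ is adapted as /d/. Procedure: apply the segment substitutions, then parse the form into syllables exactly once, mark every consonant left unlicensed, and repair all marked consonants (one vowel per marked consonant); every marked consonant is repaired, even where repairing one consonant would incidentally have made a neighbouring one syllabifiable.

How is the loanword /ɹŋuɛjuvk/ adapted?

Substitution: /ɹ/ → /d/, giving /dŋuɛjuvk/.
Syllabifying with onset maximization leaves /d/, /v/, /k/ stranded (only a nasal (/m/, /n/, or /ŋ/) is licensed in coda position; onsets are limited to one consonant).
Epenthesis after each stranded consonant: /d/ → /du/, /v/ → /vu/, /k/ → /ku/.

duŋuɛjuvuku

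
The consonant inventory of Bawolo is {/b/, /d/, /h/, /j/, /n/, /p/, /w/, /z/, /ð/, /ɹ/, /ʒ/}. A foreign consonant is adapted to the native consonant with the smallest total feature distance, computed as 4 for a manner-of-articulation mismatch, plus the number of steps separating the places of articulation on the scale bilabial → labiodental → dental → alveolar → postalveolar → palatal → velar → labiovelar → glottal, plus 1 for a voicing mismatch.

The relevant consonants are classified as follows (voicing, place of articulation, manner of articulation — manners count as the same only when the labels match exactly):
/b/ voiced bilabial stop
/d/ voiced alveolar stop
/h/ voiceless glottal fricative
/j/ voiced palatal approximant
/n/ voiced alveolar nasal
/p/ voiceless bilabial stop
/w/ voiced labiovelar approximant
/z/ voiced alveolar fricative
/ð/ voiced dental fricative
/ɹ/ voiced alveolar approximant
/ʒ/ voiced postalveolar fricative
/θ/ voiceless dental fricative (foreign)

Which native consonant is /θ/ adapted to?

/ð/ is closest: same manner (fricative), place distance 0 (dental→dental), voicing differs (+1); total 1. Next closest is /z/ at distance 2.

ð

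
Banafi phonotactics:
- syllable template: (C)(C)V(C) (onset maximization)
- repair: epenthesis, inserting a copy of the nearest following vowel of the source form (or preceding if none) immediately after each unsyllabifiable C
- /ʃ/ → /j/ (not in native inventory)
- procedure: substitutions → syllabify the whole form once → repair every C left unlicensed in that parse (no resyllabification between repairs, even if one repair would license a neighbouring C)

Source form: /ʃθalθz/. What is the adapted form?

Substitution: /ʃ/ → /j/, giving /jθalθz/.
The consonants /θ/, /z/ cannot be parsed into a legal (C)(C)V(C) syllable (at most one coda consonant is licensed; onsets may contain at most 2 consonants).
Epenthesis after each stranded consonant: /θ/ → /θa/, /z/ → /za/.

jθalθaza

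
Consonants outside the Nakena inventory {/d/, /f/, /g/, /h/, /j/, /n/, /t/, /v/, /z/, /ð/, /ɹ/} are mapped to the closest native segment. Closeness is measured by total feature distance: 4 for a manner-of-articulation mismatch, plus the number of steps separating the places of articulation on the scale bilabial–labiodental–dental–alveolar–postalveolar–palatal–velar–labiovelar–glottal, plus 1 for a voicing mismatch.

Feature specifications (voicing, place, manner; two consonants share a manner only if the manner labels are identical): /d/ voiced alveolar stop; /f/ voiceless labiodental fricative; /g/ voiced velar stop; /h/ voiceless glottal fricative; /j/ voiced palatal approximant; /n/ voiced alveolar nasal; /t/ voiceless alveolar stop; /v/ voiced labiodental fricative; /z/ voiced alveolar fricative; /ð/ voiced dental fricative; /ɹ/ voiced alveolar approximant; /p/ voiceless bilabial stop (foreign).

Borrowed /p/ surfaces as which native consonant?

/t/ is closest: same manner (stop), place distance 3 (bilabial→alveolar), same voicing; total 3. Next closest is /d/ at distance 4.

t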